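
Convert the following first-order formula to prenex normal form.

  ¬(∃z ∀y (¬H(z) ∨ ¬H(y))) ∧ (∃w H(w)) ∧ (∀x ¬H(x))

Drive negations inward (¬∀x A ≡ ∃x ¬A, ¬∃x A ≡ ∀x ¬A, De Morgan for ∧/∨):
  (∀z ∃y (H(z) ∧ H(y))) ∧ (∃w H(w)) ∧ (∀x ¬H(x))
All bound variables are already distinct, so no renaming is needed.
Finally move all quantifiers to the prefix:
  ∀z ∃y ∃w ∀x (H(z) ∧ H(y) ∧ H(w) ∧ ¬H(x))

∀z ∃y ∃w ∀x (H(z) ∧ H(y) ∧ H(w) ∧ ¬H(x))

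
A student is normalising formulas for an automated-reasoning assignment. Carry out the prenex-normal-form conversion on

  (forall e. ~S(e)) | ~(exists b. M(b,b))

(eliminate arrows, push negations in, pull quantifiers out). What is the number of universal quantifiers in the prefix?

2

Move each ¬ inward, flipping quantifiers it crosses:
  (forall e. ~S(e)) | (forall b. ~M(b,b))
All bound variables are already distinct, so no renaming is needed.
Pull the quantifiers to the front (each side's bound variable is not free in the other side):
  forall e. forall b. (~S(e) | ~M(b,b))
The prefix is forall e forall b: 2 universal, 0 existential.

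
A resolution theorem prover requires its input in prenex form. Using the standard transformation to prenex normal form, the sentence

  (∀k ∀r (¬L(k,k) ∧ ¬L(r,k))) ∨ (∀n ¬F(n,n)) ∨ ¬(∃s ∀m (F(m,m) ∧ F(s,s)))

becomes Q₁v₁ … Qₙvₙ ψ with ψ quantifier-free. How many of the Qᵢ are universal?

4

Move each ¬ inward, flipping quantifiers it crosses:
  (∀k ∀r (¬L(k,k) ∧ ¬L(r,k))) ∨ (∀n ¬F(n,n)) ∨ (∀s ∃m (¬F(m,m) ∨ ¬F(s,s)))
All bound variables are already distinct, so no renaming is needed.
Pull the quantifiers to the front (each side's bound variable is not free in the other side):
  ∀k ∀r ∀n ∀s ∃m (¬L(k,k) ∧ ¬L(r,k) ∨ ¬F(n,n) ∨ ¬F(m,m) ∨ ¬F(s,s))
The prefix is ∀k ∀r ∀n ∀s ∃m: 4 universal, 1 existential.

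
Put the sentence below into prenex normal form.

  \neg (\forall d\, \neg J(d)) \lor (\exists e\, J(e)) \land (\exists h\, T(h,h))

Move each ¬ inward, flipping quantifiers it crosses:
  (\exists d\, J(d)) \lor (\exists e\, J(e)) \land (\exists h\, T(h,h))
Pull the quantifiers to the front (each side's bound variable is not free in the other side):
  \exists d\, \exists e\, \exists h\, (J(d) \lor J(e) \land T(h,h))

\exists d\, \exists e\, \exists h\, (J(d) \lor J(e) \land T(h,h))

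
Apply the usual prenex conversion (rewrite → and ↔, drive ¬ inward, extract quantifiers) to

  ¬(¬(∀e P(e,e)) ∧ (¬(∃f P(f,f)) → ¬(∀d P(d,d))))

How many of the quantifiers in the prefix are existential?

Eliminate → and ↔ using ¬ and ∨.
  ¬(¬(∀e P(e,e)) ∧ (¬¬(∃f P(f,f)) ∨ ¬(∀d P(d,d))))
Drive negations inward (¬∀x A ≡ ∃x ¬A, ¬∃x A ≡ ∀x ¬A, De Morgan for ∧/∨):
  (∀e P(e,e)) ∨ (∀f ¬P(f,f)) ∧ (∀d P(d,d))
Finally move all quantifiers to the prefix:
  ∀e ∀f ∀d (P(e,e) ∨ ¬P(f,f) ∧ P(d,d))
The prefix is ∀e ∀f ∀d: 3 universal, 0 existential.

0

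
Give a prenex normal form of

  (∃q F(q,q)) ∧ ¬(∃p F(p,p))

∃q ∀p (F(q,q) ∧ ¬F(p,p))

Drive negations inward (¬∀x A ≡ ∃x ¬A, ¬∃x A ≡ ∀x ¬A, De Morgan for ∧/∨):
  (∃q F(q,q)) ∧ (∀p ¬F(p,p))
Pull the quantifiers to the front (each side's bound variable is not free in the other side):
  ∃q ∀p (F(q,q) ∧ ¬F(p,p))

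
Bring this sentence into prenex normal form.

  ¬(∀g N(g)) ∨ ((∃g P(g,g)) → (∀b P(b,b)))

Rewrite implications/biconditionals: A → B as ¬A ∨ B.
  ¬(∀g N(g)) ∨ ¬(∃g P(g,g)) ∨ (∀b P(b,b))
Push ¬ through the quantifiers and connectives to reach negation normal form:
  (∃g ¬N(g)) ∨ (∀g ¬P(g,g)) ∨ (∀b P(b,b))
Standardize variables apart so no two quantifiers bind the same name: g↦p.
  (∃g ¬N(g)) ∨ (∀p ¬P(p,p)) ∨ (∀b P(b,b))
Pull the quantifiers to the front (each side's bound variable is not free in the other side):
  ∃g ∀p ∀b (¬N(g) ∨ ¬P(p,p) ∨ P(b,b))

∃g ∀p ∀b (¬N(g) ∨ ¬P(p,p) ∨ P(b,b))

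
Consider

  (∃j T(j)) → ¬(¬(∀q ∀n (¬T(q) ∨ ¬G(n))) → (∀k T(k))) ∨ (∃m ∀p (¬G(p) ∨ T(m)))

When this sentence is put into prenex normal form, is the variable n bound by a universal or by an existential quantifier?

existential

Eliminate → and ↔ using ¬ and ∨.
  ¬(∃j T(j)) ∨ ¬(¬¬(∀q ∀n (¬T(q) ∨ ¬G(n))) ∨ (∀k T(k))) ∨ (∃m ∀p (¬G(p) ∨ T(m)))
Drive negations inward (¬∀x A ≡ ∃x ¬A, ¬∃x A ≡ ∀x ¬A, De Morgan for ∧/∨):
  (∀j ¬T(j)) ∨ (∃q ∃n (T(q) ∧ G(n))) ∧ (∃k ¬T(k)) ∨ (∃m ∀p (¬G(p) ∨ T(m)))
All bound variables are already distinct, so no renaming is needed.
Finally move all quantifiers to the prefix:
  ∀j ∃q ∃n ∃k ∃m ∀p (¬T(j) ∨ T(q) ∧ G(n) ∧ ¬T(k) ∨ ¬G(p) ∨ T(m))
The quantifier ∀n sits under an odd number of negations (counting the antecedent side of each →), so it flips to ∃n.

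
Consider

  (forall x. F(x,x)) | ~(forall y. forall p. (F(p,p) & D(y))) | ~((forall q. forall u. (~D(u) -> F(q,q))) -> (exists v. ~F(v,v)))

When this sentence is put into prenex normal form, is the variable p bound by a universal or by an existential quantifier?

existential

Eliminate → and ↔ using ¬ and ∨.
  (forall x. F(x,x)) | ~(forall y. forall p. (F(p,p) & D(y))) | ~(~(forall q. forall u. (~~D(u) | F(q,q))) | (exists v. ~F(v,v)))
Push ¬ through the quantifiers and connectives to reach negation normal form:
  (forall x. F(x,x)) | (exists y. exists p. (~F(p,p) | ~D(y))) | (forall q. forall u. (D(u) | F(q,q))) & (forall v. F(v,v))
All bound variables are already distinct, so no renaming is needed.
Pull the quantifiers to the front (each side's bound variable is not free in the other side):
  forall x. exists y. exists p. forall q. forall u. forall v. (F(x,x) | ~F(p,p) | ~D(y) | (D(u) | F(q,q)) & F(v,v))
The quantifier forall p sits under an odd number of negations (counting the antecedent side of each →), so it flips to exists p.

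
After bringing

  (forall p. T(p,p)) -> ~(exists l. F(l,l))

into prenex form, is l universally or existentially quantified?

universal

Eliminate → and ↔ using ¬ and ∨.
  ~(forall p. T(p,p)) | ~(exists l. F(l,l))
Push ¬ through the quantifiers and connectives to reach negation normal form:
  (exists p. ~T(p,p)) | (forall l. ~F(l,l))
All bound variables are already distinct, so no renaming is needed.
Finally move all quantifiers to the prefix:
  exists p. forall l. (~T(p,p) | ~F(l,l))
The quantifier exists l sits under an odd number of negations (counting the antecedent side of each →), so it flips to forall l.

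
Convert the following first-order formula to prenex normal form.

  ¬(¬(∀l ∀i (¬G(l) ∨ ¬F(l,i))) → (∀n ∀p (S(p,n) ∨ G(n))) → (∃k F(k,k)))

First replace A → B with ¬A ∨ B.
  ¬(¬¬(∀l ∀i (¬G(l) ∨ ¬F(l,i))) ∨ ¬(∀n ∀p (S(p,n) ∨ G(n))) ∨ (∃k F(k,k)))
Move each ¬ inward, flipping quantifiers it crosses:
  (∃l ∃i (G(l) ∧ F(l,i))) ∧ (∀n ∀p (S(p,n) ∨ G(n))) ∧ (∀k ¬F(k,k))
Finally move all quantifiers to the prefix:
  ∃l ∃i ∀n ∀p ∀k (G(l) ∧ F(l,i) ∧ (S(p,n) ∨ G(n)) ∧ ¬F(k,k))

∃l ∃i ∀n ∀p ∀k (G(l) ∧ F(l,i) ∧ (S(p,n) ∨ G(n)) ∧ ¬F(k,k))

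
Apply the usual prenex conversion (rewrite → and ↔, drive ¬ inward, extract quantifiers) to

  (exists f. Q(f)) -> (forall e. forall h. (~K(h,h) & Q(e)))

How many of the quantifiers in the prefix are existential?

0

Rewrite implications/biconditionals: A → B as ¬A ∨ B.
  ~(exists f. Q(f)) | (forall e. forall h. (~K(h,h) & Q(e)))
Push ¬ through the quantifiers and connectives to reach negation normal form:
  (forall f. ~Q(f)) | (forall e. forall h. (~K(h,h) & Q(e)))
All bound variables are already distinct, so no renaming is needed.
Extract every quantifier outward, since the variables are now distinct and don't occur free across branches:
  forall f. forall e. forall h. (~Q(f) | ~K(h,h) & Q(e))
The prefix is forall f forall e forall h: 3 universal, 0 existential.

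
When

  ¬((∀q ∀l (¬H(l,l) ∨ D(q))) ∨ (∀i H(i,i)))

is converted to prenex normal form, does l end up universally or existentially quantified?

Push ¬ through the quantifiers and connectives to reach negation normal form:
  (∃q ∃l (H(l,l) ∧ ¬D(q))) ∧ (∃i ¬H(i,i))
Extract every quantifier outward, since the variables are now distinct and don't occur free across branches:
  ∃q ∃l ∃i (H(l,l) ∧ ¬D(q) ∧ ¬H(i,i))
The quantifier ∀l sits under an odd number of negations, so it flips to ∃l.

existential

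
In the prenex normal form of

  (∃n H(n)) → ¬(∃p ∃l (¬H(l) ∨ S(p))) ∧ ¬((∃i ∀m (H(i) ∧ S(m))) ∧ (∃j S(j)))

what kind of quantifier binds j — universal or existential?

universal

Rewrite implications/biconditionals: A → B as ¬A ∨ B.
  ¬(∃n H(n)) ∨ ¬(∃p ∃l (¬H(l) ∨ S(p))) ∧ ¬((∃i ∀m (H(i) ∧ S(m))) ∧ (∃j S(j)))
Drive negations inward (¬∀x A ≡ ∃x ¬A, ¬∃x A ≡ ∀x ¬A, De Morgan for ∧/∨):
  (∀n ¬H(n)) ∨ (∀p ∀l (H(l) ∧ ¬S(p))) ∧ ((∀i ∃m (¬H(i) ∨ ¬S(m))) ∨ (∀j ¬S(j)))
All bound variables are already distinct, so no renaming is needed.
Finally move all quantifiers to the prefix:
  ∀n ∀p ∀l ∀i ∃m ∀j (¬H(n) ∨ H(l) ∧ ¬S(p) ∧ (¬H(i) ∨ ¬S(m) ∨ ¬S(j)))
The quantifier ∃j sits under an odd number of negations (counting the antecedent side of each →), so it flips to ∀j.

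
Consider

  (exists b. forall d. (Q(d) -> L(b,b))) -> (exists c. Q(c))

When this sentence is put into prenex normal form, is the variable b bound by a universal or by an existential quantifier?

Rewrite implications/biconditionals: A → B as ¬A ∨ B.
  ~(exists b. forall d. (~Q(d) | L(b,b))) | (exists c. Q(c))
Drive negations inward (¬∀x A ≡ ∃x ¬A, ¬∃x A ≡ ∀x ¬A, De Morgan for ∧/∨):
  (forall b. exists d. (Q(d) & ~L(b,b))) | (exists c. Q(c))
All bound variables are already distinct, so no renaming is needed.
Finally move all quantifiers to the prefix:
  forall b. exists d. exists c. (Q(d) & ~L(b,b) | Q(c))
The quantifier exists b sits under an odd number of negations (counting the antecedent side of each →), so it flips to forall b.

universal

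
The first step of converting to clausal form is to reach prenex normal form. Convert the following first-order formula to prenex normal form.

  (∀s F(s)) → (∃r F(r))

Eliminate → and ↔ using ¬ and ∨.
  ¬(∀s F(s)) ∨ (∃r F(r))
Drive negations inward (¬∀x A ≡ ∃x ¬A, ¬∃x A ≡ ∀x ¬A, De Morgan for ∧/∨):
  (∃s ¬F(s)) ∨ (∃r F(r))
All bound variables are already distinct, so no renaming is needed.
Finally move all quantifiers to the prefix:
  ∃s ∃r (¬F(s) ∨ F(r))

∃s ∃r (¬F(s) ∨ F(r))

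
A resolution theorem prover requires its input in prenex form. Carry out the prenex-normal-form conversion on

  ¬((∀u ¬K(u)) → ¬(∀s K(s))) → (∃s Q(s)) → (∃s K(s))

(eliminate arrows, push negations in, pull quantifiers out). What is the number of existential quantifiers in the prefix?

Eliminate → and ↔ using ¬ and ∨.
  ¬¬(¬(∀u ¬K(u)) ∨ ¬(∀s K(s))) ∨ ¬(∃s Q(s)) ∨ (∃s K(s))
Drive negations inward (¬∀x A ≡ ∃x ¬A, ¬∃x A ≡ ∀x ¬A, De Morgan for ∧/∨):
  (∃u K(u)) ∨ (∃s ¬K(s)) ∨ (∀s ¬Q(s)) ∨ (∃s K(s))
Standardize variables apart so no two quantifiers bind the same name: s↦w1, s↦c.
  (∃u K(u)) ∨ (∃s ¬K(s)) ∨ (∀w1 ¬Q(w1)) ∨ (∃c K(c))
Finally move all quantifiers to the prefix:
  ∃u ∃s ∀w1 ∃c (K(u) ∨ ¬K(s) ∨ ¬Q(w1) ∨ K(c))
The prefix is ∃u ∃s ∀w1 ∃c: 1 universal, 3 existential.

3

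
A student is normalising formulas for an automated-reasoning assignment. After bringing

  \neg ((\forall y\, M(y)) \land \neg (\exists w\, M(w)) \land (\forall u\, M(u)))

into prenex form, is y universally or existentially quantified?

Drive negations inward (¬∀x A ≡ ∃x ¬A, ¬∃x A ≡ ∀x ¬A, De Morgan for ∧/∨):
  (\exists y\, \neg M(y)) \lor (\exists w\, M(w)) \lor (\exists u\, \neg M(u))
All bound variables are already distinct, so no renaming is needed.
Pull the quantifiers to the front (each side's bound variable is not free in the other side):
  \exists y\, \exists w\, \exists u\, (\neg M(y) \lor M(w) \lor \neg M(u))
The quantifier \forall y sits under an odd number of negations, so it flips to \exists y.

existential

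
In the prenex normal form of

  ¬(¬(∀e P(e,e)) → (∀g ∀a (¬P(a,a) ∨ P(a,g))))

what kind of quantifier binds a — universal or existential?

existential

Rewrite implications/biconditionals: A → B as ¬A ∨ B.
  ¬(¬¬(∀e P(e,e)) ∨ (∀g ∀a (¬P(a,a) ∨ P(a,g))))
Push ¬ through the quantifiers and connectives to reach negation normal form:
  (∃e ¬P(e,e)) ∧ (∃g ∃a (P(a,a) ∧ ¬P(a,g)))
Extract every quantifier outward, since the variables are now distinct and don't occur free across branches:
  ∃e ∃g ∃a (¬P(e,e) ∧ P(a,a) ∧ ¬P(a,g))
The quantifier ∀a sits under an odd number of negations (counting the antecedent side of each →), so it flips to ∃a.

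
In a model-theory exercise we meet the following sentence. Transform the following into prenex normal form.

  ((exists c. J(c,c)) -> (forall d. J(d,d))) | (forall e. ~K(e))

Eliminate → and ↔ using ¬ and ∨.
  ~(exists c. J(c,c)) | (forall d. J(d,d)) | (forall e. ~K(e))
Drive negations inward (¬∀x A ≡ ∃x ¬A, ¬∃x A ≡ ∀x ¬A, De Morgan for ∧/∨):
  (forall c. ~J(c,c)) | (forall d. J(d,d)) | (forall e. ~K(e))
Finally move all quantifiers to the prefix:
  forall c. forall d. forall e. (~J(c,c) | J(d,d) | ~K(e))

forall c. forall d. forall e. (~J(c,c) | J(d,d) | ~K(e))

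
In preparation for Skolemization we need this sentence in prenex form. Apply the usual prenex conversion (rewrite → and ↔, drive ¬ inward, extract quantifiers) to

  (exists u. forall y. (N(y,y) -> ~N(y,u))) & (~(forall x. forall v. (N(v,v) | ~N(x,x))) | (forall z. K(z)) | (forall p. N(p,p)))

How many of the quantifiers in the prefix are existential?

3

First replace A → B with ¬A ∨ B.
  (exists u. forall y. (~N(y,y) | ~N(y,u))) & (~(forall x. forall v. (N(v,v) | ~N(x,x))) | (forall z. K(z)) | (forall p. N(p,p)))
Drive negations inward (¬∀x A ≡ ∃x ¬A, ¬∃x A ≡ ∀x ¬A, De Morgan for ∧/∨):
  (exists u. forall y. (~N(y,y) | ~N(y,u))) & ((exists x. exists v. (~N(v,v) & N(x,x))) | (forall z. K(z)) | (forall p. N(p,p)))
Pull the quantifiers to the front (each side's bound variable is not free in the other side):
  exists u. forall y. exists x. exists v. forall z. forall p. ((~N(y,y) | ~N(y,u)) & (~N(v,v) & N(x,x) | K(z) | N(p,p)))
The prefix is exists u forall y exists x exists v forall z forall p: 3 universal, 3 existential.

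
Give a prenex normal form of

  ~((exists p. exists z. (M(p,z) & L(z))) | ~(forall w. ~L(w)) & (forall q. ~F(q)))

Push ¬ through the quantifiers and connectives to reach negation normal form:
  (forall p. forall z. (~M(p,z) | ~L(z))) & ((forall w. ~L(w)) | (exists q. F(q)))
All bound variables are already distinct, so no renaming is needed.
Extract every quantifier outward, since the variables are now distinct and don't occur free across branches:
  forall p. forall z. forall w. exists q. ((~M(p,z) | ~L(z)) & (~L(w) | F(q)))

forall p. forall z. forall w. exists q. ((~M(p,z) | ~L(z)) & (~L(w) | F(q)))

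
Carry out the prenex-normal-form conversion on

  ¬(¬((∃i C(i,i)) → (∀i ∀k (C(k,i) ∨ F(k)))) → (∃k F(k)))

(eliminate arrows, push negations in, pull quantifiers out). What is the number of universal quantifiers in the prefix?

1

Rewrite implications/biconditionals: A → B as ¬A ∨ B.
  ¬(¬¬(¬(∃i C(i,i)) ∨ (∀i ∀k (C(k,i) ∨ F(k)))) ∨ (∃k F(k)))
Move each ¬ inward, flipping quantifiers it crosses:
  (∃i C(i,i)) ∧ (∃i ∃k (¬C(k,i) ∧ ¬F(k))) ∧ (∀k ¬F(k))
Standardize variables apart so no two quantifiers bind the same name: i↦y, k↦x1.
  (∃i C(i,i)) ∧ (∃y ∃k (¬C(k,y) ∧ ¬F(k))) ∧ (∀x1 ¬F(x1))
Finally move all quantifiers to the prefix:
  ∃i ∃y ∃k ∀x1 (C(i,i) ∧ ¬C(k,y) ∧ ¬F(k) ∧ ¬F(x1))
The prefix is ∃i ∃y ∃k ∀x1: 1 universal, 3 existential.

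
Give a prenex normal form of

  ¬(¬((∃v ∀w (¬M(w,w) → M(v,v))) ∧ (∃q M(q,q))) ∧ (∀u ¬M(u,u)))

Rewrite implications/biconditionals: A → B as ¬A ∨ B.
  ¬(¬((∃v ∀w (¬¬M(w,w) ∨ M(v,v))) ∧ (∃q M(q,q))) ∧ (∀u ¬M(u,u)))
Move each ¬ inward, flipping quantifiers it crosses:
  (∃v ∀w (M(w,w) ∨ M(v,v))) ∧ (∃q M(q,q)) ∨ (∃u M(u,u))
Finally move all quantifiers to the prefix:
  ∃v ∀w ∃q ∃u ((M(w,w) ∨ M(v,v)) ∧ M(q,q) ∨ M(u,u))

∃v ∀w ∃q ∃u ((M(w,w) ∨ M(v,v)) ∧ M(q,q) ∨ M(u,u))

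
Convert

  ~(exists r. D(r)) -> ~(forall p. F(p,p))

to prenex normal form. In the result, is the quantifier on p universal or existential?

First replace A → B with ¬A ∨ B.
  ~~(exists r. D(r)) | ~(forall p. F(p,p))
Push ¬ through the quantifiers and connectives to reach negation normal form:
  (exists r. D(r)) | (exists p. ~F(p,p))
All bound variables are already distinct, so no renaming is needed.
Extract every quantifier outward, since the variables are now distinct and don't occur free across branches:
  exists r. exists p. (D(r) | ~F(p,p))
The quantifier forall p sits under an odd number of negations (counting the antecedent side of each →), so it flips to exists p.

existential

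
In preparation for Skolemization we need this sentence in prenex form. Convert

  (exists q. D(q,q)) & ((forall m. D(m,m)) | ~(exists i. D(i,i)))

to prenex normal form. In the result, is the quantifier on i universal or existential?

Push ¬ through the quantifiers and connectives to reach negation normal form:
  (exists q. D(q,q)) & ((forall m. D(m,m)) | (forall i. ~D(i,i)))
Extract every quantifier outward, since the variables are now distinct and don't occur free across branches:
  exists q. forall m. forall i. (D(q,q) & (D(m,m) | ~D(i,i)))
The quantifier exists i sits under an odd number of negations, so it flips to forall i.

universal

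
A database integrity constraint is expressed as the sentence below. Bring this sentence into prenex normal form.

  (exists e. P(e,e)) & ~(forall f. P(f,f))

Push ¬ through the quantifiers and connectives to reach negation normal form:
  (exists e. P(e,e)) & (exists f. ~P(f,f))
All bound variables are already distinct, so no renaming is needed.
Pull the quantifiers to the front (each side's bound variable is not free in the other side):
  exists e. exists f. (P(e,e) & ~P(f,f))

exists e. exists f. (P(e,e) & ~P(f,f))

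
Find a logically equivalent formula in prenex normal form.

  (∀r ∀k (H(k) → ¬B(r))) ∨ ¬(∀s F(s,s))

Rewrite implications/biconditionals: A → B as ¬A ∨ B.
  (∀r ∀k (¬H(k) ∨ ¬B(r))) ∨ ¬(∀s F(s,s))
Drive negations inward (¬∀x A ≡ ∃x ¬A, ¬∃x A ≡ ∀x ¬A, De Morgan for ∧/∨):
  (∀r ∀k (¬H(k) ∨ ¬B(r))) ∨ (∃s ¬F(s,s))
Extract every quantifier outward, since the variables are now distinct and don't occur free across branches:
  ∀r ∀k ∃s (¬H(k) ∨ ¬B(r) ∨ ¬F(s,s))

∀r ∀k ∃s (¬H(k) ∨ ¬B(r) ∨ ¬F(s,s))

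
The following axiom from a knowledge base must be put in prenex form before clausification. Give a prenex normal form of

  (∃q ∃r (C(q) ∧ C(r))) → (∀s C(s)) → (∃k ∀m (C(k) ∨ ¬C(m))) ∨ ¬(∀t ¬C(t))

∀q ∀r ∃s ∃k ∀m ∃t (¬C(q) ∨ ¬C(r) ∨ ¬C(s) ∨ C(k) ∨ ¬C(m) ∨ C(t))

Rewrite implications/biconditionals: A → B as ¬A ∨ B.
  ¬(∃q ∃r (C(q) ∧ C(r))) ∨ ¬(∀s C(s)) ∨ (∃k ∀m (C(k) ∨ ¬C(m))) ∨ ¬(∀t ¬C(t))
Move each ¬ inward, flipping quantifiers it crosses:
  (∀q ∀r (¬C(q) ∨ ¬C(r))) ∨ (∃s ¬C(s)) ∨ (∃k ∀m (C(k) ∨ ¬C(m))) ∨ (∃t C(t))
All bound variables are already distinct, so no renaming is needed.
Extract every quantifier outward, since the variables are now distinct and don't occur free across branches:
  ∀q ∀r ∃s ∃k ∀m ∃t (¬C(q) ∨ ¬C(r) ∨ ¬C(s) ∨ C(k) ∨ ¬C(m) ∨ C(t))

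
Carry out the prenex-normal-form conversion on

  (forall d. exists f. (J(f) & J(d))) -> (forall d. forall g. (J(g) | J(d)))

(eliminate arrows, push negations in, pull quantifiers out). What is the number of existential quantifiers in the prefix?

1

First replace A → B with ¬A ∨ B.
  ~(forall d. exists f. (J(f) & J(d))) | (forall d. forall g. (J(g) | J(d)))
Move each ¬ inward, flipping quantifiers it crosses:
  (exists d. forall f. (~J(f) | ~J(d))) | (forall d. forall g. (J(g) | J(d)))
Give each quantifier a distinct variable: d↦x.
  (exists d. forall f. (~J(f) | ~J(d))) | (forall x. forall g. (J(g) | J(x)))
Extract every quantifier outward, since the variables are now distinct and don't occur free across branches:
  exists d. forall f. forall x. forall g. (~J(f) | ~J(d) | J(g) | J(x))
The prefix is exists d forall f forall x forall g: 3 universal, 1 existential.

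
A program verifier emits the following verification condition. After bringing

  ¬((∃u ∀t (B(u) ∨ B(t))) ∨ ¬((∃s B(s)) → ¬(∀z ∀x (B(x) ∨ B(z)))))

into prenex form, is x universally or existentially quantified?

Eliminate → and ↔ using ¬ and ∨.
  ¬((∃u ∀t (B(u) ∨ B(t))) ∨ ¬(¬(∃s B(s)) ∨ ¬(∀z ∀x (B(x) ∨ B(z)))))
Move each ¬ inward, flipping quantifiers it crosses:
  (∀u ∃t (¬B(u) ∧ ¬B(t))) ∧ ((∀s ¬B(s)) ∨ (∃z ∃x (¬B(x) ∧ ¬B(z))))
All bound variables are already distinct, so no renaming is needed.
Finally move all quantifiers to the prefix:
  ∀u ∃t ∀s ∃z ∃x (¬B(u) ∧ ¬B(t) ∧ (¬B(s) ∨ ¬B(x) ∧ ¬B(z)))
The quantifier ∀x sits under an odd number of negations (counting the antecedent side of each →), so it flips to ∃x.

existential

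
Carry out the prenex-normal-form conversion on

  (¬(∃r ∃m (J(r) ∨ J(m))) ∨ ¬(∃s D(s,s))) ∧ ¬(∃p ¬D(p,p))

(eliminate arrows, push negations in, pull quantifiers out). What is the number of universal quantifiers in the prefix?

Move each ¬ inward, flipping quantifiers it crosses:
  ((∀r ∀m (¬J(r) ∧ ¬J(m))) ∨ (∀s ¬D(s,s))) ∧ (∀p D(p,p))
All bound variables are already distinct, so no renaming is needed.
Extract every quantifier outward, since the variables are now distinct and don't occur free across branches:
  ∀r ∀m ∀s ∀p ((¬J(r) ∧ ¬J(m) ∨ ¬D(s,s)) ∧ D(p,p))
The prefix is ∀r ∀m ∀s ∀p: 4 universal, 0 existential.

4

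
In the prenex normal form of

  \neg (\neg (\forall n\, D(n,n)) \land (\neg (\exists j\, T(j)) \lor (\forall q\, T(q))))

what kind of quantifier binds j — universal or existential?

existential

Move each ¬ inward, flipping quantifiers it crosses:
  (\forall n\, D(n,n)) \lor (\exists j\, T(j)) \land (\exists q\, \neg T(q))
All bound variables are already distinct, so no renaming is needed.
Extract every quantifier outward, since the variables are now distinct and don't occur free across branches:
  \forall n\, \exists j\, \exists q\, (D(n,n) \lor T(j) \land \neg T(q))
The quantifier \exists j sits under an even number of negations, so it remains existential.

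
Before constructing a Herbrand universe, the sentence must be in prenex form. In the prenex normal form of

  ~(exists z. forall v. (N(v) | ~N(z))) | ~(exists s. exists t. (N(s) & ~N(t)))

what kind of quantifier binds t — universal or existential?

universal

Move each ¬ inward, flipping quantifiers it crosses:
  (forall z. exists v. (~N(v) & N(z))) | (forall s. forall t. (~N(s) | N(t)))
All bound variables are already distinct, so no renaming is needed.
Pull the quantifiers to the front (each side's bound variable is not free in the other side):
  forall z. exists v. forall s. forall t. (~N(v) & N(z) | ~N(s) | N(t))
The quantifier exists t sits under an odd number of negations, so it flips to forall t.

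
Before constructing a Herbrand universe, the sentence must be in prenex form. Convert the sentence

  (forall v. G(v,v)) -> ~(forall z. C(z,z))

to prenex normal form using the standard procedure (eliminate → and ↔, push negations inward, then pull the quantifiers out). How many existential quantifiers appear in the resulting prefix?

2

First replace A → B with ¬A ∨ B.
  ~(forall v. G(v,v)) | ~(forall z. C(z,z))
Move each ¬ inward, flipping quantifiers it crosses:
  (exists v. ~G(v,v)) | (exists z. ~C(z,z))
All bound variables are already distinct, so no renaming is needed.
Extract every quantifier outward, since the variables are now distinct and don't occur free across branches:
  exists v. exists z. (~G(v,v) | ~C(z,z))
The prefix is exists v exists z: 0 universal, 2 existential.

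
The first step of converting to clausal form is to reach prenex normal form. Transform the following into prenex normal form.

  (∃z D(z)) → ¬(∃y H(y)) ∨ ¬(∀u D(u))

Eliminate → and ↔ using ¬ and ∨.
  ¬(∃z D(z)) ∨ ¬(∃y H(y)) ∨ ¬(∀u D(u))
Drive negations inward (¬∀x A ≡ ∃x ¬A, ¬∃x A ≡ ∀x ¬A, De Morgan for ∧/∨):
  (∀z ¬D(z)) ∨ (∀y ¬H(y)) ∨ (∃u ¬D(u))
All bound variables are already distinct, so no renaming is needed.
Pull the quantifiers to the front (each side's bound variable is not free in the other side):
  ∀z ∀y ∃u (¬D(z) ∨ ¬H(y) ∨ ¬D(u))

∀z ∀y ∃u (¬D(z) ∨ ¬H(y) ∨ ¬D(u))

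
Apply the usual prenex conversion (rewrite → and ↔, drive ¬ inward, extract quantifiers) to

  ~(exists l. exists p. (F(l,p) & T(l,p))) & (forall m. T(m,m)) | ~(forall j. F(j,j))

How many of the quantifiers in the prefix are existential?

Drive negations inward (¬∀x A ≡ ∃x ¬A, ¬∃x A ≡ ∀x ¬A, De Morgan for ∧/∨):
  (forall l. forall p. (~F(l,p) | ~T(l,p))) & (forall m. T(m,m)) | (exists j. ~F(j,j))
Finally move all quantifiers to the prefix:
  forall l. forall p. forall m. exists j. ((~F(l,p) | ~T(l,p)) & T(m,m) | ~F(j,j))
The prefix is forall l forall p forall m exists j: 3 universal, 1 existential.

1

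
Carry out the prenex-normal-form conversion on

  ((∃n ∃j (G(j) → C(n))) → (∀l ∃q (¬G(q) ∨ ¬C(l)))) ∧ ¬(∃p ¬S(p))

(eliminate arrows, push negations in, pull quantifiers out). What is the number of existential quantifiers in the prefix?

Eliminate → and ↔ using ¬ and ∨.
  (¬(∃n ∃j (¬G(j) ∨ C(n))) ∨ (∀l ∃q (¬G(q) ∨ ¬C(l)))) ∧ ¬(∃p ¬S(p))
Move each ¬ inward, flipping quantifiers it crosses:
  ((∀n ∀j (G(j) ∧ ¬C(n))) ∨ (∀l ∃q (¬G(q) ∨ ¬C(l)))) ∧ (∀p S(p))
Pull the quantifiers to the front (each side's bound variable is not free in the other side):
  ∀n ∀j ∀l ∃q ∀p ((G(j) ∧ ¬C(n) ∨ ¬G(q) ∨ ¬C(l)) ∧ S(p))
The prefix is ∀n ∀j ∀l ∃q ∀p: 4 universal, 1 existential.

1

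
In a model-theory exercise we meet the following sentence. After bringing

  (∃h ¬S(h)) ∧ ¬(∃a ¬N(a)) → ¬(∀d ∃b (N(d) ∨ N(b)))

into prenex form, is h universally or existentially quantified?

First replace A → B with ¬A ∨ B.
  ¬((∃h ¬S(h)) ∧ ¬(∃a ¬N(a))) ∨ ¬(∀d ∃b (N(d) ∨ N(b)))
Move each ¬ inward, flipping quantifiers it crosses:
  (∀h S(h)) ∨ (∃a ¬N(a)) ∨ (∃d ∀b (¬N(d) ∧ ¬N(b)))
Finally move all quantifiers to the prefix:
  ∀h ∃a ∃d ∀b (S(h) ∨ ¬N(a) ∨ ¬N(d) ∧ ¬N(b))
The quantifier ∃h sits under an odd number of negations (counting the antecedent side of each →), so it flips to ∀h.

universal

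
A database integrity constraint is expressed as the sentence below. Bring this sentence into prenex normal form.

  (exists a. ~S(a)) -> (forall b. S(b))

Rewrite implications/biconditionals: A → B as ¬A ∨ B.
  ~(exists a. ~S(a)) | (forall b. S(b))
Move each ¬ inward, flipping quantifiers it crosses:
  (forall a. S(a)) | (forall b. S(b))
Finally move all quantifiers to the prefix:
  forall a. forall b. (S(a) | S(b))

forall a. forall b. (S(a) | S(b))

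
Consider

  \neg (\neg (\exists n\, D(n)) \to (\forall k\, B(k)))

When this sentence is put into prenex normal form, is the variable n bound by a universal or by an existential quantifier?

universal

First replace A → B with ¬A ∨ B.
  \neg (\neg \neg (\exists n\, D(n)) \lor (\forall k\, B(k)))
Push ¬ through the quantifiers and connectives to reach negation normal form:
  (\forall n\, \neg D(n)) \land (\exists k\, \neg B(k))
All bound variables are already distinct, so no renaming is needed.
Pull the quantifiers to the front (each side's bound variable is not free in the other side):
  \forall n\, \exists k\, (\neg D(n) \land \neg B(k))
The quantifier \exists n sits under an odd number of negations (counting the antecedent side of each →), so it flips to \forall n.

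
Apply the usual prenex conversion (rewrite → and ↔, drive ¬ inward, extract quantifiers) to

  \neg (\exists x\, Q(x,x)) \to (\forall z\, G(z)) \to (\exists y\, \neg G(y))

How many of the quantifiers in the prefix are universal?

First replace A → B with ¬A ∨ B.
  \neg \neg (\exists x\, Q(x,x)) \lor \neg (\forall z\, G(z)) \lor (\exists y\, \neg G(y))
Push ¬ through the quantifiers and connectives to reach negation normal form:
  (\exists x\, Q(x,x)) \lor (\exists z\, \neg G(z)) \lor (\exists y\, \neg G(y))
Extract every quantifier outward, since the variables are now distinct and don't occur free across branches:
  \exists x\, \exists z\, \exists y\, (Q(x,x) \lor \neg G(z) \lor \neg G(y))
The prefix is \exists x \exists z \exists y: 0 universal, 3 existential.

0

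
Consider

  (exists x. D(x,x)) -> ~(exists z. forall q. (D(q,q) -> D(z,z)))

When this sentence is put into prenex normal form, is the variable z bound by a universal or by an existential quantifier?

Eliminate → and ↔ using ¬ and ∨.
  ~(exists x. D(x,x)) | ~(exists z. forall q. (~D(q,q) | D(z,z)))
Push ¬ through the quantifiers and connectives to reach negation normal form:
  (forall x. ~D(x,x)) | (forall z. exists q. (D(q,q) & ~D(z,z)))
All bound variables are already distinct, so no renaming is needed.
Pull the quantifiers to the front (each side's bound variable is not free in the other side):
  forall x. forall z. exists q. (~D(x,x) | D(q,q) & ~D(z,z))
The quantifier exists z sits under an odd number of negations (counting the antecedent side of each →), so it flips to forall z.

universal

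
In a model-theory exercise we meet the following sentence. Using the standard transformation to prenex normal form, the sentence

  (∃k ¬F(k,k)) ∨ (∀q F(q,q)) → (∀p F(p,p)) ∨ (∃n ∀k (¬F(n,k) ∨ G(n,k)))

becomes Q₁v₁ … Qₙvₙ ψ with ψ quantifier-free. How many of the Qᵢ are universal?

First replace A → B with ¬A ∨ B.
  ¬((∃k ¬F(k,k)) ∨ (∀q F(q,q))) ∨ (∀p F(p,p)) ∨ (∃n ∀k (¬F(n,k) ∨ G(n,k)))
Push ¬ through the quantifiers and connectives to reach negation normal form:
  (∀k F(k,k)) ∧ (∃q ¬F(q,q)) ∨ (∀p F(p,p)) ∨ (∃n ∀k (¬F(n,k) ∨ G(n,k)))
Standardize variables apart so no two quantifiers bind the same name: k↦x1.
  (∀k F(k,k)) ∧ (∃q ¬F(q,q)) ∨ (∀p F(p,p)) ∨ (∃n ∀x1 (¬F(n,x1) ∨ G(n,x1)))
Finally move all quantifiers to the prefix:
  ∀k ∃q ∀p ∃n ∀x1 (F(k,k) ∧ ¬F(q,q) ∨ F(p,p) ∨ ¬F(n,x1) ∨ G(n,x1))
The prefix is ∀k ∃q ∀p ∃n ∀x1: 3 universal, 2 existential.

3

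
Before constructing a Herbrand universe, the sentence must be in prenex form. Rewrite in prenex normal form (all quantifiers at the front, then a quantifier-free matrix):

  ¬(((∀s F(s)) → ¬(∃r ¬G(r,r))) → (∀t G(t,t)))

∃s ∀r ∃t ((¬F(s) ∨ G(r,r)) ∧ ¬G(t,t))

Rewrite implications/biconditionals: A → B as ¬A ∨ B.
  ¬(¬(¬(∀s F(s)) ∨ ¬(∃r ¬G(r,r))) ∨ (∀t G(t,t)))
Push ¬ through the quantifiers and connectives to reach negation normal form:
  ((∃s ¬F(s)) ∨ (∀r G(r,r))) ∧ (∃t ¬G(t,t))
All bound variables are already distinct, so no renaming is needed.
Extract every quantifier outward, since the variables are now distinct and don't occur free across branches:
  ∃s ∀r ∃t ((¬F(s) ∨ G(r,r)) ∧ ¬G(t,t))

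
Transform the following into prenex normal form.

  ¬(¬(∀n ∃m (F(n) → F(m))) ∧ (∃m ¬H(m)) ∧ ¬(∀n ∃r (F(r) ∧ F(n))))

∀n ∃m ∀v ∀x1 ∃r (¬F(n) ∨ F(m) ∨ H(v) ∨ F(r) ∧ F(x1))

Eliminate → and ↔ using ¬ and ∨.
  ¬(¬(∀n ∃m (¬F(n) ∨ F(m))) ∧ (∃m ¬H(m)) ∧ ¬(∀n ∃r (F(r) ∧ F(n))))
Drive negations inward (¬∀x A ≡ ∃x ¬A, ¬∃x A ≡ ∀x ¬A, De Morgan for ∧/∨):
  (∀n ∃m (¬F(n) ∨ F(m))) ∨ (∀m H(m)) ∨ (∀n ∃r (F(r) ∧ F(n)))
Standardize variables apart so no two quantifiers bind the same name: m↦v, n↦x1.
  (∀n ∃m (¬F(n) ∨ F(m))) ∨ (∀v H(v)) ∨ (∀x1 ∃r (F(r) ∧ F(x1)))
Finally move all quantifiers to the prefix:
  ∀n ∃m ∀v ∀x1 ∃r (¬F(n) ∨ F(m) ∨ H(v) ∨ F(r) ∧ F(x1))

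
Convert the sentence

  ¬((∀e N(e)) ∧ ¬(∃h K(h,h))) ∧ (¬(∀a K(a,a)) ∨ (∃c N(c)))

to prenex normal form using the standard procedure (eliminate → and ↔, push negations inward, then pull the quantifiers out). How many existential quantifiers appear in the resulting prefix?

Push ¬ through the quantifiers and connectives to reach negation normal form:
  ((∃e ¬N(e)) ∨ (∃h K(h,h))) ∧ ((∃a ¬K(a,a)) ∨ (∃c N(c)))
All bound variables are already distinct, so no renaming is needed.
Finally move all quantifiers to the prefix:
  ∃e ∃h ∃a ∃c ((¬N(e) ∨ K(h,h)) ∧ (¬K(a,a) ∨ N(c)))
The prefix is ∃e ∃h ∃a ∃c: 0 universal, 4 existential.

4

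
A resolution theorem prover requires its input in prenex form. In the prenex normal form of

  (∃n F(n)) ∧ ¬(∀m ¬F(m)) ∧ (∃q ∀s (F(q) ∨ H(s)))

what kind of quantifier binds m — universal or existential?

Drive negations inward (¬∀x A ≡ ∃x ¬A, ¬∃x A ≡ ∀x ¬A, De Morgan for ∧/∨):
  (∃n F(n)) ∧ (∃m F(m)) ∧ (∃q ∀s (F(q) ∨ H(s)))
Finally move all quantifiers to the prefix:
  ∃n ∃m ∃q ∀s (F(n) ∧ F(m) ∧ (F(q) ∨ H(s)))
The quantifier ∀m sits under an odd number of negations, so it flips to ∃m.

existential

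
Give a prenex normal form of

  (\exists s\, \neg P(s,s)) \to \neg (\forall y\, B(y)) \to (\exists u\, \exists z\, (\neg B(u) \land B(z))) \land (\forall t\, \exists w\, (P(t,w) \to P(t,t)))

\forall s\, \forall y\, \exists u\, \exists z\, \forall t\, \exists w\, (P(s,s) \lor B(y) \lor \neg B(u) \land B(z) \land (\neg P(t,w) \lor P(t,t)))

Eliminate → and ↔ using ¬ and ∨.
  \neg (\exists s\, \neg P(s,s)) \lor \neg \neg (\forall y\, B(y)) \lor (\exists u\, \exists z\, (\neg B(u) \land B(z))) \land (\forall t\, \exists w\, (\neg P(t,w) \lor P(t,t)))
Move each ¬ inward, flipping quantifiers it crosses:
  (\forall s\, P(s,s)) \lor (\forall y\, B(y)) \lor (\exists u\, \exists z\, (\neg B(u) \land B(z))) \land (\forall t\, \exists w\, (\neg P(t,w) \lor P(t,t)))
All bound variables are already distinct, so no renaming is needed.
Pull the quantifiers to the front (each side's bound variable is not free in the other side):
  \forall s\, \forall y\, \exists u\, \exists z\, \forall t\, \exists w\, (P(s,s) \lor B(y) \lor \neg B(u) \land B(z) \land (\neg P(t,w) \lor P(t,t)))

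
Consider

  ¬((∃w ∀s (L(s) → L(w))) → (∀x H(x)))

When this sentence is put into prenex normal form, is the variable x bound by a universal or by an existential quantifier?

existential

Rewrite implications/biconditionals: A → B as ¬A ∨ B.
  ¬(¬(∃w ∀s (¬L(s) ∨ L(w))) ∨ (∀x H(x)))
Push ¬ through the quantifiers and connectives to reach negation normal form:
  (∃w ∀s (¬L(s) ∨ L(w))) ∧ (∃x ¬H(x))
Finally move all quantifiers to the prefix:
  ∃w ∀s ∃x ((¬L(s) ∨ L(w)) ∧ ¬H(x))
The quantifier ∀x sits under an odd number of negations (counting the antecedent side of each →), so it flips to ∃x.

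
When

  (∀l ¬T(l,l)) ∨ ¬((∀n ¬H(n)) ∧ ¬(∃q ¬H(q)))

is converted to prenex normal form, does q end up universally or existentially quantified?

existential

Move each ¬ inward, flipping quantifiers it crosses:
  (∀l ¬T(l,l)) ∨ (∃n H(n)) ∨ (∃q ¬H(q))
All bound variables are already distinct, so no renaming is needed.
Finally move all quantifiers to the prefix:
  ∀l ∃n ∃q (¬T(l,l) ∨ H(n) ∨ ¬H(q))
The quantifier ∃q sits under an even number of negations, so it remains existential.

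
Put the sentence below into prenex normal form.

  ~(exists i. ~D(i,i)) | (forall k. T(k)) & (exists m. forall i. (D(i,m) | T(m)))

forall i. forall k. exists m. forall w1. (D(i,i) | T(k) & (D(w1,m) | T(m)))

Move each ¬ inward, flipping quantifiers it crosses:
  (forall i. D(i,i)) | (forall k. T(k)) & (exists m. forall i. (D(i,m) | T(m)))
Give each quantifier a distinct variable: i↦w1.
  (forall i. D(i,i)) | (forall k. T(k)) & (exists m. forall w1. (D(w1,m) | T(m)))
Pull the quantifiers to the front (each side's bound variable is not free in the other side):
  forall i. forall k. exists m. forall w1. (D(i,i) | T(k) & (D(w1,m) | T(m)))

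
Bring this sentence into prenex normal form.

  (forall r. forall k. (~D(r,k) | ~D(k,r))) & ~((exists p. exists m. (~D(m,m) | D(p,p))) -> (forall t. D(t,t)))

forall r. forall k. exists p. exists m. exists t. ((~D(r,k) | ~D(k,r)) & (~D(m,m) | D(p,p)) & ~D(t,t))

Eliminate → and ↔ using ¬ and ∨.
  (forall r. forall k. (~D(r,k) | ~D(k,r))) & ~(~(exists p. exists m. (~D(m,m) | D(p,p))) | (forall t. D(t,t)))
Drive negations inward (¬∀x A ≡ ∃x ¬A, ¬∃x A ≡ ∀x ¬A, De Morgan for ∧/∨):
  (forall r. forall k. (~D(r,k) | ~D(k,r))) & (exists p. exists m. (~D(m,m) | D(p,p))) & (exists t. ~D(t,t))
All bound variables are already distinct, so no renaming is needed.
Pull the quantifiers to the front (each side's bound variable is not free in the other side):
  forall r. forall k. exists p. exists m. exists t. ((~D(r,k) | ~D(k,r)) & (~D(m,m) | D(p,p)) & ~D(t,t))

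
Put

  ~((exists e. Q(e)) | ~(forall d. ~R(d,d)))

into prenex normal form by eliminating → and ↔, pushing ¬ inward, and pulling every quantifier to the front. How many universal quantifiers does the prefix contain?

Push ¬ through the quantifiers and connectives to reach negation normal form:
  (forall e. ~Q(e)) & (forall d. ~R(d,d))
All bound variables are already distinct, so no renaming is needed.
Extract every quantifier outward, since the variables are now distinct and don't occur free across branches:
  forall e. forall d. (~Q(e) & ~R(d,d))
The prefix is forall e forall d: 2 universal, 0 existential.

2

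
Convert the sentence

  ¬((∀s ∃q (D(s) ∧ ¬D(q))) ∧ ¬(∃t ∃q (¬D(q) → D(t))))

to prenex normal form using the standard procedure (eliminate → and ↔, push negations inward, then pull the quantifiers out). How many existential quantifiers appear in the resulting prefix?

3

Rewrite implications/biconditionals: A → B as ¬A ∨ B.
  ¬((∀s ∃q (D(s) ∧ ¬D(q))) ∧ ¬(∃t ∃q (¬¬D(q) ∨ D(t))))
Move each ¬ inward, flipping quantifiers it crosses:
  (∃s ∀q (¬D(s) ∨ D(q))) ∨ (∃t ∃q (D(q) ∨ D(t)))
Standardize variables apart so no two quantifiers bind the same name: q↦y1.
  (∃s ∀q (¬D(s) ∨ D(q))) ∨ (∃t ∃y1 (D(y1) ∨ D(t)))
Finally move all quantifiers to the prefix:
  ∃s ∀q ∃t ∃y1 (¬D(s) ∨ D(q) ∨ D(y1) ∨ D(t))
The prefix is ∃s ∀q ∃t ∃y1: 1 universal, 3 existential.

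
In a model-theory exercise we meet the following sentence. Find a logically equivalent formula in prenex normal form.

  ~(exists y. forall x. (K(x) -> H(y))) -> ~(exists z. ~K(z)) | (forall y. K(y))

Eliminate → and ↔ using ¬ and ∨.
  ~~(exists y. forall x. (~K(x) | H(y))) | ~(exists z. ~K(z)) | (forall y. K(y))
Push ¬ through the quantifiers and connectives to reach negation normal form:
  (exists y. forall x. (~K(x) | H(y))) | (forall z. K(z)) | (forall y. K(y))
Give each quantifier a distinct variable: y↦v1.
  (exists y. forall x. (~K(x) | H(y))) | (forall z. K(z)) | (forall v1. K(v1))
Extract every quantifier outward, since the variables are now distinct and don't occur free across branches:
  exists y. forall x. forall z. forall v1. (~K(x) | H(y) | K(z) | K(v1))

exists y. forall x. forall z. forall v1. (~K(x) | H(y) | K(z) | K(v1))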